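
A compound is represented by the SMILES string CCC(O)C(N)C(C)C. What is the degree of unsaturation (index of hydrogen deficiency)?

0

Degree of unsaturation = (number of rings) + (number of π bonds).
Ring closures in the SMILES: 0.
π bonds: none → 0 DoU from unsaturation.
Total DoU = 0 + 0 = 0.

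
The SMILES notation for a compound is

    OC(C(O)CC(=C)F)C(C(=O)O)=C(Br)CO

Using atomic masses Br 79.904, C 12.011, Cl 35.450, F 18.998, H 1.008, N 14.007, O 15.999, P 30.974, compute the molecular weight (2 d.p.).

299.09 g/mol

First, the molecular formula is C9H12BrFO5 (counting implicit H from valence).
  Br: 1 × 79.904 = 79.904
  C: 9 × 12.011 = 108.099
  F: 1 × 18.998 = 18.998
  H: 12 × 1.008 = 12.096
  O: 5 × 15.999 = 79.995
Sum: 1×79.904 + 9×12.011 + 1×18.998 + 12×1.008 + 5×15.999 = 299.092 → 299.09 g/mol.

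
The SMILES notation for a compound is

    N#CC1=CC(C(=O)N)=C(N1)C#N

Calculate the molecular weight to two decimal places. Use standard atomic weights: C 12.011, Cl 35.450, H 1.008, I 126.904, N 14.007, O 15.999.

160.14 g/mol

First, the molecular formula is C7H4N4O (counting implicit H from valence).
  C: 7 × 12.011 = 84.077
  H: 4 × 1.008 = 4.032
  N: 4 × 14.007 = 56.028
  O: 1 × 15.999 = 15.999
Sum: 7×12.011 + 4×1.008 + 4×14.007 + 1×15.999 = 160.136 → 160.14 g/mol.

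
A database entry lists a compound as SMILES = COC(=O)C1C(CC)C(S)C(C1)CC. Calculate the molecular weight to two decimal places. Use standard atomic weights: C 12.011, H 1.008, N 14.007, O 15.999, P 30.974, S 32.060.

216.34 g/mol

First, the molecular formula is C11H20O2S (counting implicit H from valence).
  C: 11 × 12.011 = 132.121
  H: 20 × 1.008 = 20.160
  O: 2 × 15.999 = 31.998
  S: 1 × 32.060 = 32.060
Sum: 11×12.011 + 20×1.008 + 2×15.999 + 1×32.060 = 216.339 → 216.34 g/mol.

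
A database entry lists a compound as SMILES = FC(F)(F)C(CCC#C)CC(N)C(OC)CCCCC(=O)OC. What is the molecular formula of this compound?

C16H26F3NO3

Walk through each heavy atom and fill implicit hydrogens from standard valence (C 4, N 3, O 2, S 2, halogen 1):
  atom 1: F (halogen, monovalent) → 0 H
  atom 2: C, bond orders sum to 4 (valence 4) → 0 H
  atom 3: F (halogen, monovalent) → 0 H
  atom 4: F (halogen, monovalent) → 0 H
  atom 5: C, bond orders sum to 3 (valence 4) → 1 H
  atom 6: C, bond orders sum to 2 (valence 4) → 2 H
  atom 7: C, bond orders sum to 2 (valence 4) → 2 H
  atom 8: C, bond orders sum to 4 (valence 4) → 0 H
  atom 9: C, bond orders sum to 3 (valence 4) → 1 H
  atom 10: C, bond orders sum to 2 (valence 4) → 2 H
  atom 11: C, bond orders sum to 3 (valence 4) → 1 H
  atom 12: N, bond orders sum to 1 (valence 3) → 2 H
  atom 13: C, bond orders sum to 3 (valence 4) → 1 H
  atom 14: O, bond orders sum to 2 (valence 2) → 0 H
  atom 15: C, bond orders sum to 1 (valence 4) → 3 H
  atom 16: C, bond orders sum to 2 (valence 4) → 2 H
  atom 17: C, bond orders sum to 2 (valence 4) → 2 H
  atom 18: C, bond orders sum to 2 (valence 4) → 2 H
  atom 19: C, bond orders sum to 2 (valence 4) → 2 H
  atom 20: C, bond orders sum to 4 (valence 4) → 0 H
  atom 21: O, bond orders sum to 2 (valence 2) → 0 H
  atom 22: O, bond orders sum to 2 (valence 2) → 0 H
  atom 23: C, bond orders sum to 1 (valence 4) → 3 H
Totals → C:16, H:26, F:3, N:1, O:3.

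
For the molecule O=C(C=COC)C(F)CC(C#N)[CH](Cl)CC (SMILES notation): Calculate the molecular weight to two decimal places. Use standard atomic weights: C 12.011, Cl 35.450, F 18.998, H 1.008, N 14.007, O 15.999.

First, the molecular formula is C11H15ClFNO2 (counting implicit H from valence).
  C: 11 × 12.011 = 132.121
  Cl: 1 × 35.450 = 35.450
  F: 1 × 18.998 = 18.998
  H: 15 × 1.008 = 15.120
  N: 1 × 14.007 = 14.007
  O: 2 × 15.999 = 31.998
Sum: 11×12.011 + 1×35.450 + 1×18.998 + 15×1.008 + 1×14.007 + 2×15.999 = 247.694 → 247.69 g/mol.

247.69 g/mol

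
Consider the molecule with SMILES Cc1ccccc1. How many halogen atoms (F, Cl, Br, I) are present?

Scan the SMILES for the halogen motif — none present.

0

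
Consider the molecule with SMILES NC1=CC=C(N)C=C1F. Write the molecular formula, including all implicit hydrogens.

Walk through each heavy atom and fill implicit hydrogens from standard valence (C 4, N 3, O 2, S 2, halogen 1):
  atom 1: N, bond orders sum to 1 (valence 3) → 2 H
  atom 2: C, bond orders sum to 4 (valence 4) → 0 H
  atom 3: C, bond orders sum to 3 (valence 4) → 1 H
  atom 4: C, bond orders sum to 3 (valence 4) → 1 H
  atom 5: C, bond orders sum to 4 (valence 4) → 0 H
  atom 6: N, bond orders sum to 1 (valence 3) → 2 H
  atom 7: C, bond orders sum to 3 (valence 4) → 1 H
  atom 8: C, bond orders sum to 4 (valence 4) → 0 H
  atom 9: F (halogen, monovalent) → 0 H
Totals → C:6, H:7, F:1, N:2.

C6H7FN2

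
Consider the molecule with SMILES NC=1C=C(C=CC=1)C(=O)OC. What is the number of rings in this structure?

1

In SMILES, each pair of matching ring-closure digits denotes one ring-closing bond; the number of such bonds equals the number of independent rings.
Ring-closure bonds here: 1.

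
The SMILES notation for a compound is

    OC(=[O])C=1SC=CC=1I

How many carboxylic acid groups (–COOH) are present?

The carboxylic acid motif appears at heavy-atom position 2 in the SMILES.
Carboxylic acid count: 1.

1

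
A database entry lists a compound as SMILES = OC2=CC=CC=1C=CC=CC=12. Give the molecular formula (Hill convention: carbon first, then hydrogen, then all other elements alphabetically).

C10H8O

Walk through each heavy atom and fill implicit hydrogens from standard valence (C 4, N 3, O 2, S 2, halogen 1):
  atom 1: O, bond orders sum to 1 (valence 2) → 1 H
  atom 2: C, bond orders sum to 4 (valence 4) → 0 H
  atom 3: C, bond orders sum to 3 (valence 4) → 1 H
  atom 4: C, bond orders sum to 3 (valence 4) → 1 H
  atom 5: C, bond orders sum to 3 (valence 4) → 1 H
  atom 6: C, bond orders sum to 4 (valence 4) → 0 H
  atom 7: C, bond orders sum to 3 (valence 4) → 1 H
  atom 8: C, bond orders sum to 3 (valence 4) → 1 H
  atom 9: C, bond orders sum to 3 (valence 4) → 1 H
  atom 10: C, bond orders sum to 3 (valence 4) → 1 H
  atom 11: C, bond orders sum to 4 (valence 4) → 0 H
Totals → C:10, H:8, O:1.
In Hill order: C10H8O.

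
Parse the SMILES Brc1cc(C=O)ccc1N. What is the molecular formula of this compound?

Walk through each heavy atom and fill implicit hydrogens from standard valence (C 4, N 3, O 2, S 2, halogen 1); for lowercase aromatic atoms, an aromatic c carries 1 H when it has two neighbours and 0 H with three, and aromatic n carries 0 H:
  atom 1: Br (halogen, monovalent) → 0 H
  atom 2: aromatic c, 3 neighbours → 0 H
  atom 3: aromatic c, 2 neighbours → 1 H
  atom 4: aromatic c, 3 neighbours → 0 H
  atom 5: C, bond orders sum to 3 (valence 4) → 1 H
  atom 6: O, bond orders sum to 2 (valence 2) → 0 H
  atom 7: aromatic c, 2 neighbours → 1 H
  atom 8: aromatic c, 2 neighbours → 1 H
  atom 9: aromatic c, 3 neighbours → 0 H
  atom 10: N, bond orders sum to 1 (valence 3) → 2 H
Totals → C:7, H:6, Br:1, N:1, O:1.
In Hill order: C7H6BrNO.

C7H6BrNO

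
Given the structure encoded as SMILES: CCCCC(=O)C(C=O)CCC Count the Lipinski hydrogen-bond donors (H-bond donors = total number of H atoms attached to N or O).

0

Donors: find every N or O and count the H atoms it carries.
  atom 6 (O): bond orders sum to 2 → 0 H
  atom 9 (O): bond orders sum to 2 → 0 H
Lipinski HBD = 0.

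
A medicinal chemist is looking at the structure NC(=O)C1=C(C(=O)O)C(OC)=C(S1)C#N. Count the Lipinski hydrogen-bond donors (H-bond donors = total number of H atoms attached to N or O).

Donors: find every N or O and count the H atoms it carries.
  atom 1 (N): bond orders sum to 1 → 2 H
  atom 3 (O): bond orders sum to 2 → 0 H
  atom 7 (O): bond orders sum to 2 → 0 H
  atom 8 (O): bond orders sum to 1 → 1 H
  atom 10 (O): bond orders sum to 2 → 0 H
  atom 15 (N): bond orders sum to 3 → 0 H
Lipinski HBD = 3.

3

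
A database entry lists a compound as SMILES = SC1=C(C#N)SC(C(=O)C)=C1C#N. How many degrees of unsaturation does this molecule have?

Degree of unsaturation = (number of rings) + (number of π bonds).
Ring closures in the SMILES: 1.
π bonds: 3 double bonds (each 1 DoU), 2 triple bonds (each 2 DoU) → 7 DoU from unsaturation.
Total DoU = 1 + 7 = 8.

8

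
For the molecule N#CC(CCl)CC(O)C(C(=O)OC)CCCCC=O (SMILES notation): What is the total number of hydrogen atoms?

20

Walk through each heavy atom and fill implicit hydrogens from standard valence (C 4, N 3, O 2, S 2, halogen 1):
  atom 1: N, bond orders sum to 3 (valence 3) → 0 H
  atom 2: C, bond orders sum to 4 (valence 4) → 0 H
  atom 3: C, bond orders sum to 3 (valence 4) → 1 H
  atom 4: C, bond orders sum to 2 (valence 4) → 2 H
  atom 5: Cl (halogen, monovalent) → 0 H
  atom 6: C, bond orders sum to 2 (valence 4) → 2 H
  atom 7: C, bond orders sum to 3 (valence 4) → 1 H
  atom 8: O, bond orders sum to 1 (valence 2) → 1 H
  atom 9: C, bond orders sum to 3 (valence 4) → 1 H
  atom 10: C, bond orders sum to 4 (valence 4) → 0 H
  atom 11: O, bond orders sum to 2 (valence 2) → 0 H
  atom 12: O, bond orders sum to 2 (valence 2) → 0 H
  atom 13: C, bond orders sum to 1 (valence 4) → 3 H
  atom 14: C, bond orders sum to 2 (valence 4) → 2 H
  atom 15: C, bond orders sum to 2 (valence 4) → 2 H
  atom 16: C, bond orders sum to 2 (valence 4) → 2 H
  atom 17: C, bond orders sum to 2 (valence 4) → 2 H
  atom 18: C, bond orders sum to 3 (valence 4) → 1 H
  atom 19: O, bond orders sum to 2 (valence 2) → 0 H
Total hydrogens: 20.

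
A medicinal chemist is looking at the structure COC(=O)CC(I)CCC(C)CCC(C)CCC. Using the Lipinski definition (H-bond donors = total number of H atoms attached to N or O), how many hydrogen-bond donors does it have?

0

Donors: find every N or O and count the H atoms it carries.
  atom 2 (O): bond orders sum to 2 → 0 H
  atom 4 (O): bond orders sum to 2 → 0 H
Lipinski HBD = 0.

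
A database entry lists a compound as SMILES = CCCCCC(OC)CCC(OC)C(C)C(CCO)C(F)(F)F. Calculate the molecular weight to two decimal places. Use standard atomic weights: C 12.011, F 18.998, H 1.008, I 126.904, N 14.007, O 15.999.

First, the molecular formula is C17H33F3O3 (counting implicit H from valence).
  C: 17 × 12.011 = 204.187
  F: 3 × 18.998 = 56.994
  H: 33 × 1.008 = 33.264
  O: 3 × 15.999 = 47.997
Sum: 17×12.011 + 3×18.998 + 33×1.008 + 3×15.999 = 342.442 → 342.44 g/mol.

342.44 g/mol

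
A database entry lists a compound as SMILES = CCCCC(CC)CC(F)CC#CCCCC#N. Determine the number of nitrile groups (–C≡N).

1

The nitrile motif appears at heavy-atom position 17 in the SMILES.
Other groups present: 1 alkyne.
Nitrile count: 1.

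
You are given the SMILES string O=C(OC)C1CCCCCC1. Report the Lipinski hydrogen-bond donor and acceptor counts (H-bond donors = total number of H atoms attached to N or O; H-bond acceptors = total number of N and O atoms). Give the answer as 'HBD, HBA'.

Donors: find every N or O and count the H atoms it carries.
  atom 1 (O): bond orders sum to 2 → 0 H
  atom 3 (O): bond orders sum to 2 → 0 H
Lipinski HBD = 0.
Acceptors: N atoms = 0, O atoms = 2 → HBA = 2.

0, 2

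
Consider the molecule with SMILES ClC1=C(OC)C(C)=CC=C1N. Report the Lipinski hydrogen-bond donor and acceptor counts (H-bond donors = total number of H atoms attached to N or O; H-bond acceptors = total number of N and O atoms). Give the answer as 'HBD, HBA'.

2, 2

Donors: find every N or O and count the H atoms it carries.
  atom 4 (O): bond orders sum to 2 → 0 H
  atom 11 (N): bond orders sum to 1 → 2 H
Lipinski HBD = 2.
Acceptors: N atoms = 1, O atoms = 1 → HBA = 2.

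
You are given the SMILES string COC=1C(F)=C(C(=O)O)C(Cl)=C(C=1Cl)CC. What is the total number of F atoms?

Scan the SMILES for F atoms (remember two-letter symbols like Cl and Br are single atoms).
Fluorine count: 1.

1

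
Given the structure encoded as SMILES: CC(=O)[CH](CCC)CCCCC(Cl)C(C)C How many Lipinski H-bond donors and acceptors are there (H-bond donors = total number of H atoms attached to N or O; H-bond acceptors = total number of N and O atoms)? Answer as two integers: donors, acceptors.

Donors: find every N or O and count the H atoms it carries.
  atom 3 (O): bond orders sum to 2 → 0 H
Lipinski HBD = 0.
Acceptors: N atoms = 0, O atoms = 1 → HBA = 1.

0, 1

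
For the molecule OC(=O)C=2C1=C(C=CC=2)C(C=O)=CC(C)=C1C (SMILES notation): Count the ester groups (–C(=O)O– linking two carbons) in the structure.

0

Scan the SMILES for the ester motif — none present.
Groups that are present: 1 aldehyde, 1 carboxylic acid.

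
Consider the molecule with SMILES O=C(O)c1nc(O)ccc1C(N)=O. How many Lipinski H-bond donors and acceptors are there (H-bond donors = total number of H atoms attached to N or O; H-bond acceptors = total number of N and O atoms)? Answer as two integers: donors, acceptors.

Donors: find every N or O and count the H atoms it carries.
  atom 1 (O): bond orders sum to 2 → 0 H
  atom 3 (O): bond orders sum to 1 → 1 H
  atom 5 (N): bond orders sum to 3 → 0 H
  atom 7 (O): bond orders sum to 1 → 1 H
  atom 12 (N): bond orders sum to 1 → 2 H
  atom 13 (O): bond orders sum to 2 → 0 H
Lipinski HBD = 4.
Acceptors: N atoms = 2, O atoms = 4 → HBA = 6.

4, 6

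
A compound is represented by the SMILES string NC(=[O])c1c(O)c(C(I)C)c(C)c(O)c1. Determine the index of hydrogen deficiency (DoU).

Molecular formula: C10H12INO3.
DoU = (2C + 2 + N − H − X) / 2, where X is the halogen count and O/S are ignored.
    = (2·10 + 2 + 1 − 12 − 1) / 2 = 10 / 2 = 5.

5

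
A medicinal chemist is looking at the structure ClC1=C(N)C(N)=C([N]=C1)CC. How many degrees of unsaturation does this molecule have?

Degree of unsaturation = (number of rings) + (number of π bonds).
Ring closures in the SMILES: 1.
π bonds: 3 double bonds (each 1 DoU) → 3 DoU from unsaturation.
Total DoU = 1 + 3 = 4.

4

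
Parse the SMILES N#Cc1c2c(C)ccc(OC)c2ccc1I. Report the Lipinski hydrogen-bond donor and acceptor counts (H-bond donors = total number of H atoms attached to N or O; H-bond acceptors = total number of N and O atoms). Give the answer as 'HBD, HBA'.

0, 2

Donors: find every N or O and count the H atoms it carries.
  atom 1 (N): bond orders sum to 3 → 0 H
  atom 10 (O): bond orders sum to 2 → 0 H
Lipinski HBD = 0.
Acceptors: N atoms = 1, O atoms = 1 → HBA = 2.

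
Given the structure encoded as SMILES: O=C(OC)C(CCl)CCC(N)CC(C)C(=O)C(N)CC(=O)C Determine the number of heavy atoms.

22

Every atom symbol written in the SMILES (organic subset) is one heavy atom; implicit H are not written.
Heavy atoms by element → C:15, Cl:1, N:2, O:4.
Total: 22.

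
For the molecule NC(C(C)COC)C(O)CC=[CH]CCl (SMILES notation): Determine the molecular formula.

Walk through each heavy atom and fill implicit hydrogens from standard valence (C 4, N 3, O 2, S 2, halogen 1):
  atom 1: N, bond orders sum to 1 (valence 3) → 2 H
  atom 2: C, bond orders sum to 3 (valence 4) → 1 H
  atom 3: C, bond orders sum to 3 (valence 4) → 1 H
  atom 4: C, bond orders sum to 1 (valence 4) → 3 H
  atom 5: C, bond orders sum to 2 (valence 4) → 2 H
  atom 6: O, bond orders sum to 2 (valence 2) → 0 H
  atom 7: C, bond orders sum to 1 (valence 4) → 3 H
  atom 8: C, bond orders sum to 3 (valence 4) → 1 H
  atom 9: O, bond orders sum to 1 (valence 2) → 1 H
  atom 10: C, bond orders sum to 2 (valence 4) → 2 H
  atom 11: C, bond orders sum to 3 (valence 4) → 1 H
  atom 12: C with explicit H count 1
  atom 13: C, bond orders sum to 2 (valence 4) → 2 H
  atom 14: Cl (halogen, monovalent) → 0 H
Totals → C:10, H:20, Cl:1, N:1, O:2.
In Hill order: C10H20ClNO2.

C10H20ClNO2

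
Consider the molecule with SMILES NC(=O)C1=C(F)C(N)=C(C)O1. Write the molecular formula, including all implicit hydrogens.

Walk through each heavy atom and fill implicit hydrogens from standard valence (C 4, N 3, O 2, S 2, halogen 1):
  atom 1: N, bond orders sum to 1 (valence 3) → 2 H
  atom 2: C, bond orders sum to 4 (valence 4) → 0 H
  atom 3: O, bond orders sum to 2 (valence 2) → 0 H
  atom 4: C, bond orders sum to 4 (valence 4) → 0 H
  atom 5: C, bond orders sum to 4 (valence 4) → 0 H
  atom 6: F (halogen, monovalent) → 0 H
  atom 7: C, bond orders sum to 4 (valence 4) → 0 H
  atom 8: N, bond orders sum to 1 (valence 3) → 2 H
  atom 9: C, bond orders sum to 4 (valence 4) → 0 H
  atom 10: C, bond orders sum to 1 (valence 4) → 3 H
  atom 11: O, bond orders sum to 2 (valence 2) → 0 H
Totals → C:6, H:7, F:1, N:2, O:2.
In Hill order: C6H7FN2O2.

C6H7FN2O2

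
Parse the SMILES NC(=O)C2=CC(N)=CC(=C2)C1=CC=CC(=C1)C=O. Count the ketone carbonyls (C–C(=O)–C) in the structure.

0

Scan the SMILES for the ketone motif — none present.
Groups that are present: 1 aldehyde, 1 amide, 1 primary amine.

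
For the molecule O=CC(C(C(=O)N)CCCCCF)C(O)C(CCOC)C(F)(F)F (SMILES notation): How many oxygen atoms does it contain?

Scan the SMILES for O atoms (remember two-letter symbols like Cl and Br are single atoms).
Oxygen count: 4.

4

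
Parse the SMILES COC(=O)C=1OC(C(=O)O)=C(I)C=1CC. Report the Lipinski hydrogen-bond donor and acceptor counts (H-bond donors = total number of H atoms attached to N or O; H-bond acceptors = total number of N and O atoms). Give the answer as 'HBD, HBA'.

Donors: find every N or O and count the H atoms it carries.
  atom 2 (O): bond orders sum to 2 → 0 H
  atom 4 (O): bond orders sum to 2 → 0 H
  atom 6 (O): bond orders sum to 2 → 0 H
  atom 9 (O): bond orders sum to 2 → 0 H
  atom 10 (O): bond orders sum to 1 → 1 H
Lipinski HBD = 1.
Acceptors: N atoms = 0, O atoms = 5 → HBA = 5.

1, 5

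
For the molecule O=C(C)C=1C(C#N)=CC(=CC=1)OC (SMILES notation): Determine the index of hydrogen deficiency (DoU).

Degree of unsaturation = (number of rings) + (number of π bonds).
Ring closures in the SMILES: 1.
π bonds: 4 double bonds (each 1 DoU), 1 triple bond (each 2 DoU) → 6 DoU from unsaturation.
Total DoU = 1 + 6 = 7.

7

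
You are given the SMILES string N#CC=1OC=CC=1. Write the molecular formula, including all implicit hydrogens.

Walk through each heavy atom and fill implicit hydrogens from standard valence (C 4, N 3, O 2, S 2, halogen 1):
  atom 1: N, bond orders sum to 3 (valence 3) → 0 H
  atom 2: C, bond orders sum to 4 (valence 4) → 0 H
  atom 3: C, bond orders sum to 4 (valence 4) → 0 H
  atom 4: O, bond orders sum to 2 (valence 2) → 0 H
  atom 5: C, bond orders sum to 3 (valence 4) → 1 H
  atom 6: C, bond orders sum to 3 (valence 4) → 1 H
  atom 7: C, bond orders sum to 3 (valence 4) → 1 H
Totals → C:5, H:3, N:1, O:1.
In Hill order: C5H3NO.

C5H3NO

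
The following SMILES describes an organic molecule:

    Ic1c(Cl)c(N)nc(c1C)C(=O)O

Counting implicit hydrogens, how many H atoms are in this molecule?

6

Walk through each heavy atom and fill implicit hydrogens from standard valence (C 4, N 3, O 2, S 2, halogen 1); for lowercase aromatic atoms, an aromatic c carries 1 H when it has two neighbours and 0 H with three, and aromatic n carries 0 H:
  atom 1: I (halogen, monovalent) → 0 H
  atom 2: aromatic c, 3 neighbours → 0 H
  atom 3: aromatic c, 3 neighbours → 0 H
  atom 4: Cl (halogen, monovalent) → 0 H
  atom 5: aromatic c, 3 neighbours → 0 H
  atom 6: N, bond orders sum to 1 (valence 3) → 2 H
  atom 7: aromatic n, 2 neighbours → 0 H
  atom 8: aromatic c, 3 neighbours → 0 H
  atom 9: aromatic c, 3 neighbours → 0 H
  atom 10: C, bond orders sum to 1 (valence 4) → 3 H
  atom 11: C, bond orders sum to 4 (valence 4) → 0 H
  atom 12: O, bond orders sum to 2 (valence 2) → 0 H
  atom 13: O, bond orders sum to 1 (valence 2) → 1 H
Total hydrogens: 6.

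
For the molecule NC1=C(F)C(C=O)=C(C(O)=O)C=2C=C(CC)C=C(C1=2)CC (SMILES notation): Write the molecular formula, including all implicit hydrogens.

C16H16FNO3

Walk through each heavy atom and fill implicit hydrogens from standard valence (C 4, N 3, O 2, S 2, halogen 1):
  atom 1: N, bond orders sum to 1 (valence 3) → 2 H
  atom 2: C, bond orders sum to 4 (valence 4) → 0 H
  atom 3: C, bond orders sum to 4 (valence 4) → 0 H
  atom 4: F (halogen, monovalent) → 0 H
  atom 5: C, bond orders sum to 4 (valence 4) → 0 H
  atom 6: C, bond orders sum to 3 (valence 4) → 1 H
  atom 7: O, bond orders sum to 2 (valence 2) → 0 H
  atom 8: C, bond orders sum to 4 (valence 4) → 0 H
  atom 9: C, bond orders sum to 4 (valence 4) → 0 H
  atom 10: O, bond orders sum to 1 (valence 2) → 1 H
  atom 11: O, bond orders sum to 2 (valence 2) → 0 H
  atom 12: C, bond orders sum to 4 (valence 4) → 0 H
  atom 13: C, bond orders sum to 3 (valence 4) → 1 H
  atom 14: C, bond orders sum to 4 (valence 4) → 0 H
  atom 15: C, bond orders sum to 2 (valence 4) → 2 H
  atom 16: C, bond orders sum to 1 (valence 4) → 3 H
  atom 17: C, bond orders sum to 3 (valence 4) → 1 H
  atom 18: C, bond orders sum to 4 (valence 4) → 0 H
  atom 19: C, bond orders sum to 4 (valence 4) → 0 H
  atom 20: C, bond orders sum to 2 (valence 4) → 2 H
  atom 21: C, bond orders sum to 1 (valence 4) → 3 H
Totals → C:16, H:16, F:1, N:1, O:3.
In Hill order: C16H16FNO3.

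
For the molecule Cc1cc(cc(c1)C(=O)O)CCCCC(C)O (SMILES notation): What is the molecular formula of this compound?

Walk through each heavy atom and fill implicit hydrogens from standard valence (C 4, N 3, O 2, S 2, halogen 1); for lowercase aromatic atoms, an aromatic c carries 1 H when it has two neighbours and 0 H with three, and aromatic n carries 0 H:
  atom 1: C, bond orders sum to 1 (valence 4) → 3 H
  atom 2: aromatic c, 3 neighbours → 0 H
  atom 3: aromatic c, 2 neighbours → 1 H
  atom 4: aromatic c, 3 neighbours → 0 H
  atom 5: aromatic c, 2 neighbours → 1 H
  atom 6: aromatic c, 3 neighbours → 0 H
  atom 7: aromatic c, 2 neighbours → 1 H
  atom 8: C, bond orders sum to 4 (valence 4) → 0 H
  atom 9: O, bond orders sum to 2 (valence 2) → 0 H
  atom 10: O, bond orders sum to 1 (valence 2) → 1 H
  atom 11: C, bond orders sum to 2 (valence 4) → 2 H
  atom 12: C, bond orders sum to 2 (valence 4) → 2 H
  atom 13: C, bond orders sum to 2 (valence 4) → 2 H
  atom 14: C, bond orders sum to 2 (valence 4) → 2 H
  atom 15: C, bond orders sum to 3 (valence 4) → 1 H
  atom 16: C, bond orders sum to 1 (valence 4) → 3 H
  atom 17: O, bond orders sum to 1 (valence 2) → 1 H
Totals → C:14, H:20, O:3.
In Hill order: C14H20O3.

C14H20O3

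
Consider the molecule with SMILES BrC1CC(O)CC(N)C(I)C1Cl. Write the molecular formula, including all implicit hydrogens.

Walk through each heavy atom and fill implicit hydrogens from standard valence (C 4, N 3, O 2, S 2, halogen 1):
  atom 1: Br (halogen, monovalent) → 0 H
  atom 2: C, bond orders sum to 3 (valence 4) → 1 H
  atom 3: C, bond orders sum to 2 (valence 4) → 2 H
  atom 4: C, bond orders sum to 3 (valence 4) → 1 H
  atom 5: O, bond orders sum to 1 (valence 2) → 1 H
  atom 6: C, bond orders sum to 2 (valence 4) → 2 H
  atom 7: C, bond orders sum to 3 (valence 4) → 1 H
  atom 8: N, bond orders sum to 1 (valence 3) → 2 H
  atom 9: C, bond orders sum to 3 (valence 4) → 1 H
  atom 10: I (halogen, monovalent) → 0 H
  atom 11: C, bond orders sum to 3 (valence 4) → 1 H
  atom 12: Cl (halogen, monovalent) → 0 H
Totals → C:7, H:12, Br:1, Cl:1, I:1, N:1, O:1.

C7H12BrClINO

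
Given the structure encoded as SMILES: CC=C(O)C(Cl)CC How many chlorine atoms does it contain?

1

Scan the SMILES for Cl atoms (remember two-letter symbols like Cl and Br are single atoms).
Chlorine count: 1.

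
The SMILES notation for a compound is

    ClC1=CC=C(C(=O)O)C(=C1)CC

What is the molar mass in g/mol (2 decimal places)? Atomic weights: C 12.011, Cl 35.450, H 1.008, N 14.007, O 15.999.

First, the molecular formula is C9H9ClO2 (counting implicit H from valence).
  C: 9 × 12.011 = 108.099
  Cl: 1 × 35.450 = 35.450
  H: 9 × 1.008 = 9.072
  O: 2 × 15.999 = 31.998
Sum: 9×12.011 + 1×35.450 + 9×1.008 + 2×15.999 = 184.619 → 184.62 g/mol.

184.62 g/mol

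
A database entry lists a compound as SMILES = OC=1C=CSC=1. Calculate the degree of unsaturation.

3

Degree of unsaturation = (number of rings) + (number of π bonds).
Ring closures in the SMILES: 1.
π bonds: 2 double bonds (each 1 DoU) → 2 DoU from unsaturation.
Total DoU = 1 + 2 = 3.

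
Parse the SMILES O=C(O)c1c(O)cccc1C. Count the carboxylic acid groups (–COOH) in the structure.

1

The carboxylic acid motif appears at heavy-atom position 2 in the SMILES.
Other groups present: 1 hydroxyl.
Carboxylic acid count: 1.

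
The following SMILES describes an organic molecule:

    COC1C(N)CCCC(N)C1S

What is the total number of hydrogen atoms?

18

Walk through each heavy atom and fill implicit hydrogens from standard valence (C 4, N 3, O 2, S 2, halogen 1):
  atom 1: C, bond orders sum to 1 (valence 4) → 3 H
  atom 2: O, bond orders sum to 2 (valence 2) → 0 H
  atom 3: C, bond orders sum to 3 (valence 4) → 1 H
  atom 4: C, bond orders sum to 3 (valence 4) → 1 H
  atom 5: N, bond orders sum to 1 (valence 3) → 2 H
  atom 6: C, bond orders sum to 2 (valence 4) → 2 H
  atom 7: C, bond orders sum to 2 (valence 4) → 2 H
  atom 8: C, bond orders sum to 2 (valence 4) → 2 H
  atom 9: C, bond orders sum to 3 (valence 4) → 1 H
  atom 10: N, bond orders sum to 1 (valence 3) → 2 H
  atom 11: C, bond orders sum to 3 (valence 4) → 1 H
  atom 12: S, bond orders sum to 1 (valence 2) → 1 H
Total hydrogens: 18.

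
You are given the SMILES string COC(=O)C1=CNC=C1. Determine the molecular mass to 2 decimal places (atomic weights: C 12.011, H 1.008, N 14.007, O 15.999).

125.13 g/mol

First, the molecular formula is C6H7NO2 (counting implicit H from valence).
  C: 6 × 12.011 = 72.066
  H: 7 × 1.008 = 7.056
  N: 1 × 14.007 = 14.007
  O: 2 × 15.999 = 31.998
Sum: 6×12.011 + 7×1.008 + 1×14.007 + 2×15.999 = 125.127 → 125.13 g/mol.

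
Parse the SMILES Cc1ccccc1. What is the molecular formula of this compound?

Walk through each heavy atom and fill implicit hydrogens from standard valence (C 4, N 3, O 2, S 2, halogen 1); for lowercase aromatic atoms, an aromatic c carries 1 H when it has two neighbours and 0 H with three, and aromatic n carries 0 H:
  atom 1: C, bond orders sum to 1 (valence 4) → 3 H
  atom 2: aromatic c, 3 neighbours → 0 H
  atom 3: aromatic c, 2 neighbours → 1 H
  atom 4: aromatic c, 2 neighbours → 1 H
  atom 5: aromatic c, 2 neighbours → 1 H
  atom 6: aromatic c, 2 neighbours → 1 H
  atom 7: aromatic c, 2 neighbours → 1 H
Totals → C:7, H:8.
In Hill order: C7H8.

C7H8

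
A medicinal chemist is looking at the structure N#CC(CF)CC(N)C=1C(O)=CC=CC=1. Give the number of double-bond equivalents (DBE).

6

Degree of unsaturation = (number of rings) + (number of π bonds).
Ring closures in the SMILES: 1.
π bonds: 3 double bonds (each 1 DoU), 1 triple bond (each 2 DoU) → 5 DoU from unsaturation.
Total DoU = 1 + 5 = 6.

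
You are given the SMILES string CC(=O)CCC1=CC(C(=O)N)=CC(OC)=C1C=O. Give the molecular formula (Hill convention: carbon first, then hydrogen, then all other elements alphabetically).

C13H15NO4

Walk through each heavy atom and fill implicit hydrogens from standard valence (C 4, N 3, O 2, S 2, halogen 1):
  atom 1: C, bond orders sum to 1 (valence 4) → 3 H
  atom 2: C, bond orders sum to 4 (valence 4) → 0 H
  atom 3: O, bond orders sum to 2 (valence 2) → 0 H
  atom 4: C, bond orders sum to 2 (valence 4) → 2 H
  atom 5: C, bond orders sum to 2 (valence 4) → 2 H
  atom 6: C, bond orders sum to 4 (valence 4) → 0 H
  atom 7: C, bond orders sum to 3 (valence 4) → 1 H
  atom 8: C, bond orders sum to 4 (valence 4) → 0 H
  atom 9: C, bond orders sum to 4 (valence 4) → 0 H
  atom 10: O, bond orders sum to 2 (valence 2) → 0 H
  atom 11: N, bond orders sum to 1 (valence 3) → 2 H
  atom 12: C, bond orders sum to 3 (valence 4) → 1 H
  atom 13: C, bond orders sum to 4 (valence 4) → 0 H
  atom 14: O, bond orders sum to 2 (valence 2) → 0 H
  atom 15: C, bond orders sum to 1 (valence 4) → 3 H
  atom 16: C, bond orders sum to 4 (valence 4) → 0 H
  atom 17: C, bond orders sum to 3 (valence 4) → 1 H
  atom 18: O, bond orders sum to 2 (valence 2) → 0 H
Totals → C:13, H:15, N:1, O:4.
In Hill order: C13H15NO4.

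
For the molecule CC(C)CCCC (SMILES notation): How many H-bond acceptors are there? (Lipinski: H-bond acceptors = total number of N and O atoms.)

N atoms: 0; O atoms: 0.
Lipinski HBA = 0 + 0 = 0.

0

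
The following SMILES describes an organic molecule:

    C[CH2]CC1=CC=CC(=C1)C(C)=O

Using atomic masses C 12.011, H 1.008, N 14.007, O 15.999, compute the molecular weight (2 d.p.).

162.23 g/mol

First, the molecular formula is C11H14O (counting implicit H from valence).
  C: 11 × 12.011 = 132.121
  H: 14 × 1.008 = 14.112
  O: 1 × 15.999 = 15.999
Sum: 11×12.011 + 14×1.008 + 1×15.999 = 162.232 → 162.23 g/mol.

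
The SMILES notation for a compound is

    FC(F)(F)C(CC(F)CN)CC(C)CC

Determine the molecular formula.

Walk through each heavy atom and fill implicit hydrogens from standard valence (C 4, N 3, O 2, S 2, halogen 1):
  atom 1: F (halogen, monovalent) → 0 H
  atom 2: C, bond orders sum to 4 (valence 4) → 0 H
  atom 3: F (halogen, monovalent) → 0 H
  atom 4: F (halogen, monovalent) → 0 H
  atom 5: C, bond orders sum to 3 (valence 4) → 1 H
  atom 6: C, bond orders sum to 2 (valence 4) → 2 H
  atom 7: C, bond orders sum to 3 (valence 4) → 1 H
  atom 8: F (halogen, monovalent) → 0 H
  atom 9: C, bond orders sum to 2 (valence 4) → 2 H
  atom 10: N, bond orders sum to 1 (valence 3) → 2 H
  atom 11: C, bond orders sum to 2 (valence 4) → 2 H
  atom 12: C, bond orders sum to 3 (valence 4) → 1 H
  atom 13: C, bond orders sum to 1 (valence 4) → 3 H
  atom 14: C, bond orders sum to 2 (valence 4) → 2 H
  atom 15: C, bond orders sum to 1 (valence 4) → 3 H
Totals → C:10, H:19, F:4, N:1.
In Hill order: C10H19F4N.

C10H19F4N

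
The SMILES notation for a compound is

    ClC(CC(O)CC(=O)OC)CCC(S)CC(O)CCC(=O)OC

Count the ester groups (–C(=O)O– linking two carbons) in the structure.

The ester motif appears at heavy-atom positions 7, 20 in the SMILES.
Other groups present: 2 hydroxyl, 1 thiol.
Ester count: 2.

2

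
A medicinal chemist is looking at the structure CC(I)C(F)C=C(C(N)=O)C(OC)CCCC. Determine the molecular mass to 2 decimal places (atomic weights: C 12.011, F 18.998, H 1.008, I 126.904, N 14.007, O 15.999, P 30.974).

357.21 g/mol

First, the molecular formula is C12H21FINO2 (counting implicit H from valence).
  C: 12 × 12.011 = 144.132
  F: 1 × 18.998 = 18.998
  H: 21 × 1.008 = 21.168
  I: 1 × 126.904 = 126.904
  N: 1 × 14.007 = 14.007
  O: 2 × 15.999 = 31.998
Sum: 12×12.011 + 1×18.998 + 21×1.008 + 1×126.904 + 1×14.007 + 2×15.999 = 357.207 → 357.21 g/mol.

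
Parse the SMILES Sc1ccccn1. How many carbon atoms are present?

5

Count every carbon token in the SMILES (each C, including those in ring-closure positions and inside branches).
Carbon count: 5.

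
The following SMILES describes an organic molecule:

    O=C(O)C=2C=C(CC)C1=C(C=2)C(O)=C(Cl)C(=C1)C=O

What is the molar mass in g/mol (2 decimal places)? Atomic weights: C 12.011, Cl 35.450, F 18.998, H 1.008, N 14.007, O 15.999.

First, the molecular formula is C14H11ClO4 (counting implicit H from valence).
  C: 14 × 12.011 = 168.154
  Cl: 1 × 35.450 = 35.450
  H: 11 × 1.008 = 11.088
  O: 4 × 15.999 = 63.996
Sum: 14×12.011 + 1×35.450 + 11×1.008 + 4×15.999 = 278.688 → 278.69 g/mol.

278.69 g/mol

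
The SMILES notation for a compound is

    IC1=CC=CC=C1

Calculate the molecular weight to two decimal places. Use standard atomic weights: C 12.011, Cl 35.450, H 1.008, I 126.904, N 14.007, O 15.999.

First, the molecular formula is C6H5I (counting implicit H from valence).
  C: 6 × 12.011 = 72.066
  H: 5 × 1.008 = 5.040
  I: 1 × 126.904 = 126.904
Sum: 6×12.011 + 5×1.008 + 1×126.904 = 204.010 → 204.01 g/mol.

204.01 g/mol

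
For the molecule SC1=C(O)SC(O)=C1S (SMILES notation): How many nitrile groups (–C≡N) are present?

Scan the SMILES for the nitrile motif — none present.
Groups that are present: 2 hydroxyl, 2 thiol.

0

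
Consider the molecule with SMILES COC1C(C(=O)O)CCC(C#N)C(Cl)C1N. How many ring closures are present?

In SMILES, each pair of matching ring-closure digits denotes one ring-closing bond; the number of such bonds equals the number of independent rings.
Ring-closure bonds here: 1.

1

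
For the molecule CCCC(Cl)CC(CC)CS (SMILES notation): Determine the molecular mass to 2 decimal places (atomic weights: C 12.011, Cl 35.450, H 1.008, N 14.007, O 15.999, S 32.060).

First, the molecular formula is C9H19ClS (counting implicit H from valence).
  C: 9 × 12.011 = 108.099
  Cl: 1 × 35.450 = 35.450
  H: 19 × 1.008 = 19.152
  S: 1 × 32.060 = 32.060
Sum: 9×12.011 + 1×35.450 + 19×1.008 + 1×32.060 = 194.761 → 194.76 g/mol.

194.76 g/mol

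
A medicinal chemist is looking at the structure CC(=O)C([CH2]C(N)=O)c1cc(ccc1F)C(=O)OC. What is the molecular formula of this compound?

C13H14FNO4

Walk through each heavy atom and fill implicit hydrogens from standard valence (C 4, N 3, O 2, S 2, halogen 1); for lowercase aromatic atoms, an aromatic c carries 1 H when it has two neighbours and 0 H with three, and aromatic n carries 0 H:
  atom 1: C, bond orders sum to 1 (valence 4) → 3 H
  atom 2: C, bond orders sum to 4 (valence 4) → 0 H
  atom 3: O, bond orders sum to 2 (valence 2) → 0 H
  atom 4: C, bond orders sum to 3 (valence 4) → 1 H
  atom 5: C with explicit H count 2
  atom 6: C, bond orders sum to 4 (valence 4) → 0 H
  atom 7: N, bond orders sum to 1 (valence 3) → 2 H
  atom 8: O, bond orders sum to 2 (valence 2) → 0 H
  atom 9: aromatic c, 3 neighbours → 0 H
  atom 10: aromatic c, 2 neighbours → 1 H
  atom 11: aromatic c, 3 neighbours → 0 H
  atom 12: aromatic c, 2 neighbours → 1 H
  atom 13: aromatic c, 2 neighbours → 1 H
  atom 14: aromatic c, 3 neighbours → 0 H
  atom 15: F (halogen, monovalent) → 0 H
  atom 16: C, bond orders sum to 4 (valence 4) → 0 H
  atom 17: O, bond orders sum to 2 (valence 2) → 0 H
  atom 18: O, bond orders sum to 2 (valence 2) → 0 H
  atom 19: C, bond orders sum to 1 (valence 4) → 3 H
Totals → C:13, H:14, F:1, N:1, O:4.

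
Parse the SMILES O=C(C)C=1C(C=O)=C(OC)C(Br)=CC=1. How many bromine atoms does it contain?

Scan the SMILES for Br atoms (remember two-letter symbols like Cl and Br are single atoms).
Bromine count: 1.

1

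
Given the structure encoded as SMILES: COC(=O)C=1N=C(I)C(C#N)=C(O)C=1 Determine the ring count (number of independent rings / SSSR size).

In SMILES, each pair of matching ring-closure digits denotes one ring-closing bond; the number of such bonds equals the number of independent rings.
Ring-closure bonds here: 1.

1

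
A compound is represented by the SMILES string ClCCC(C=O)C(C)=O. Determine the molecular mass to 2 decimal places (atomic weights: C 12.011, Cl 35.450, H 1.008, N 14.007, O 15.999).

First, the molecular formula is C6H9ClO2 (counting implicit H from valence).
  C: 6 × 12.011 = 72.066
  Cl: 1 × 35.450 = 35.450
  H: 9 × 1.008 = 9.072
  O: 2 × 15.999 = 31.998
Sum: 6×12.011 + 1×35.450 + 9×1.008 + 2×15.999 = 148.586 → 148.59 g/mol.

148.59 g/mol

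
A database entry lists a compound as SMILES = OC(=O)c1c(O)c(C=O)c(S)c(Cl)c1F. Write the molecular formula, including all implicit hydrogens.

C8H4ClFO4S

Walk through each heavy atom and fill implicit hydrogens from standard valence (C 4, N 3, O 2, S 2, halogen 1); for lowercase aromatic atoms, an aromatic c carries 1 H when it has two neighbours and 0 H with three, and aromatic n carries 0 H:
  atom 1: O, bond orders sum to 1 (valence 2) → 1 H
  atom 2: C, bond orders sum to 4 (valence 4) → 0 H
  atom 3: O, bond orders sum to 2 (valence 2) → 0 H
  atom 4: aromatic c, 3 neighbours → 0 H
  atom 5: aromatic c, 3 neighbours → 0 H
  atom 6: O, bond orders sum to 1 (valence 2) → 1 H
  atom 7: aromatic c, 3 neighbours → 0 H
  atom 8: C, bond orders sum to 3 (valence 4) → 1 H
  atom 9: O, bond orders sum to 2 (valence 2) → 0 H
  atom 10: aromatic c, 3 neighbours → 0 H
  atom 11: S, bond orders sum to 1 (valence 2) → 1 H
  atom 12: aromatic c, 3 neighbours → 0 H
  atom 13: Cl (halogen, monovalent) → 0 H
  atom 14: aromatic c, 3 neighbours → 0 H
  atom 15: F (halogen, monovalent) → 0 H
Totals → C:8, H:4, Cl:1, F:1, O:4, S:1.
In Hill order: C8H4ClFO4S.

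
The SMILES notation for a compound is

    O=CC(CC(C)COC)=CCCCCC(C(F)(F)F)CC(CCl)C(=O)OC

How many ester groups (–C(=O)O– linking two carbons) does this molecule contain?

The ester motif appears at heavy-atom position 24 in the SMILES.
Other groups present: 1 aldehyde, 1 alkene, 1 ether.
Ester count: 1.

1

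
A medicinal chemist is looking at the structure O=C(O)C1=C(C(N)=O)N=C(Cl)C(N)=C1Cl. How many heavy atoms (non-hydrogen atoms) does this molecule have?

Every atom symbol written in the SMILES (organic subset) is one heavy atom; implicit H are not written.
Heavy atoms by element → C:7, Cl:2, N:3, O:3.
Total: 15.

15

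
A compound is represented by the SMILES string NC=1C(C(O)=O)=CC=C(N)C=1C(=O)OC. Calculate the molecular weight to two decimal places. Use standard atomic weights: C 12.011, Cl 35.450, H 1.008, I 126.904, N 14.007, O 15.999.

First, the molecular formula is C9H10N2O4 (counting implicit H from valence).
  C: 9 × 12.011 = 108.099
  H: 10 × 1.008 = 10.080
  N: 2 × 14.007 = 28.014
  O: 4 × 15.999 = 63.996
Sum: 9×12.011 + 10×1.008 + 2×14.007 + 4×15.999 = 210.189 → 210.19 g/mol.

210.19 g/mol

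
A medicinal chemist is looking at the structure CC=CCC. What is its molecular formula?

C5H10

Walk through each heavy atom and fill implicit hydrogens from standard valence (C 4, N 3, O 2, S 2, halogen 1):
  atom 1: C, bond orders sum to 1 (valence 4) → 3 H
  atom 2: C, bond orders sum to 3 (valence 4) → 1 H
  atom 3: C, bond orders sum to 3 (valence 4) → 1 H
  atom 4: C, bond orders sum to 2 (valence 4) → 2 H
  atom 5: C, bond orders sum to 1 (valence 4) → 3 H
Totals → C:5, H:10.
In Hill order: C5H10.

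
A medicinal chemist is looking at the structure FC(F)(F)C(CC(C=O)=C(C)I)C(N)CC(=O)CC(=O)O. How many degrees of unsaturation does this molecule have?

Molecular formula: C12H15F3INO4.
DoU = (2C + 2 + N − H − X) / 2, where X is the halogen count and O/S are ignored.
    = (2·12 + 2 + 1 − 15 − 4) / 2 = 8 / 2 = 4.

4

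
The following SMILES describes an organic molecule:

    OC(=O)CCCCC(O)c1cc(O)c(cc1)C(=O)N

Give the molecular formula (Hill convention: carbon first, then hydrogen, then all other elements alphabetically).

Walk through each heavy atom and fill implicit hydrogens from standard valence (C 4, N 3, O 2, S 2, halogen 1); for lowercase aromatic atoms, an aromatic c carries 1 H when it has two neighbours and 0 H with three, and aromatic n carries 0 H:
  atom 1: O, bond orders sum to 1 (valence 2) → 1 H
  atom 2: C, bond orders sum to 4 (valence 4) → 0 H
  atom 3: O, bond orders sum to 2 (valence 2) → 0 H
  atom 4: C, bond orders sum to 2 (valence 4) → 2 H
  atom 5: C, bond orders sum to 2 (valence 4) → 2 H
  atom 6: C, bond orders sum to 2 (valence 4) → 2 H
  atom 7: C, bond orders sum to 2 (valence 4) → 2 H
  atom 8: C, bond orders sum to 3 (valence 4) → 1 H
  atom 9: O, bond orders sum to 1 (valence 2) → 1 H
  atom 10: aromatic c, 3 neighbours → 0 H
  atom 11: aromatic c, 2 neighbours → 1 H
  atom 12: aromatic c, 3 neighbours → 0 H
  atom 13: O, bond orders sum to 1 (valence 2) → 1 H
  atom 14: aromatic c, 3 neighbours → 0 H
  atom 15: aromatic c, 2 neighbours → 1 H
  atom 16: aromatic c, 2 neighbours → 1 H
  atom 17: C, bond orders sum to 4 (valence 4) → 0 H
  atom 18: O, bond orders sum to 2 (valence 2) → 0 H
  atom 19: N, bond orders sum to 1 (valence 3) → 2 H
Totals → C:13, H:17, N:1, O:5.

C13H17NO5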